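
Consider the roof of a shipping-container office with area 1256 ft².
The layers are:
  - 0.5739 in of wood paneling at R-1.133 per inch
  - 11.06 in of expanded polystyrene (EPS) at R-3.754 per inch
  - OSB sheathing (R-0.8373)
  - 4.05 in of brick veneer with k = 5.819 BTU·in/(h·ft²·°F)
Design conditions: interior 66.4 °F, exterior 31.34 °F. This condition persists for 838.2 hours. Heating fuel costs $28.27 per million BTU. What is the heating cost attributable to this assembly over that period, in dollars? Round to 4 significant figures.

23.88 dollars

0.5739 × 1.133 = 0.65023
11.06 × 3.754 = 41.519
4.05/5.819 = 0.696
R_total = 0.65023 + 41.519 + 0.8373 + 0.696 = 43.703 ft²·°F·h/BTU
Q = 1256 × (66.4 − 31.34) / 43.703 = 1007.6 BTU/h
E = 1007.6 × 838.2 = 844580 BTU
Cost = 844580/10⁶ × 28.27 = $23.876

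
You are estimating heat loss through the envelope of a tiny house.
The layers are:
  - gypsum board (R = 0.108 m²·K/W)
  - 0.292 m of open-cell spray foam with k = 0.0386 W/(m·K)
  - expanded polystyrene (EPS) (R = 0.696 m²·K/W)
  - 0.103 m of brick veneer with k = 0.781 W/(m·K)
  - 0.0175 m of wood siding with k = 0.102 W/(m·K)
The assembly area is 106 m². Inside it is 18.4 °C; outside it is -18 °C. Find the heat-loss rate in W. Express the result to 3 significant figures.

445 W

0.292/0.0386 = 7.565
0.103/0.781 = 0.1319
0.0175/0.102 = 0.1716
R_total = 0.108 + 7.565 + 0.696 + 0.1319 + 0.1716 = 8.672 m²·K/W
Q = A·ΔT/R = 106 × (18.4 − (-18)) / 8.672 = 444.9 W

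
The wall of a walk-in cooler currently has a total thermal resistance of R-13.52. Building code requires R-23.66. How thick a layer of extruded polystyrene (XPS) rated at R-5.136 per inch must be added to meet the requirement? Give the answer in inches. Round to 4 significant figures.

ΔR = 23.66 − 13.52 = 10.14 ft²·°F·h/BTU
L = ΔR / (R/in) = 10.14/5.136 = 1.9743 in

1.974 in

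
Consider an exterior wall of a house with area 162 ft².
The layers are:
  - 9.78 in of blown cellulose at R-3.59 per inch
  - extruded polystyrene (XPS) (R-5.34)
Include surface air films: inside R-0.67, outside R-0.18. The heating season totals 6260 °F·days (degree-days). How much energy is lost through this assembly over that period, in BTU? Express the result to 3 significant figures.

9.78 × 3.59 = 35.11
R_total = 0.67 + 35.11 + 5.34 + 0.18 = 41.3 ft²·°F·h/BTU
E = A × HDD × 24 / R = 162 × 6260 × 24 / 41.3 = 589300 BTU

589000 BTU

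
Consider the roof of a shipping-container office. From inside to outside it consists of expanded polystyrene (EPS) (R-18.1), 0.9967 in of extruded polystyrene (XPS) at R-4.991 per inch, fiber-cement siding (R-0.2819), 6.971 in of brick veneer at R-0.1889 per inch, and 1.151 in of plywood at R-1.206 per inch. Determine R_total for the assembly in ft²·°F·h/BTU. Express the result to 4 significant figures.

26.06 ft²·°F·h/BTU

0.9967 × 4.991 = 4.9745
6.971 × 0.1889 = 1.3168
1.151 × 1.206 = 1.3881
R_total = 18.1 + 4.9745 + 0.2819 + 1.3168 + 1.3881 = 26.061 ft²·°F·h/BTU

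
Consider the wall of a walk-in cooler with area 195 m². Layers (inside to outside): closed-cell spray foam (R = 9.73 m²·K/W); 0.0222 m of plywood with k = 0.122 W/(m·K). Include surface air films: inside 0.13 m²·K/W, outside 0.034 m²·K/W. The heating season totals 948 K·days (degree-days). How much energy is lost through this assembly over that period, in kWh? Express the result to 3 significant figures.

440 kWh

0.0222/0.122 = 0.182
R_total = 0.13 + 9.73 + 0.182 + 0.034 = 10.08 m²·K/W
E = A × HDD × 24 / R / 1000 = 195 × 948 × 24 / 10.08 / 1000 = 440.3 kWh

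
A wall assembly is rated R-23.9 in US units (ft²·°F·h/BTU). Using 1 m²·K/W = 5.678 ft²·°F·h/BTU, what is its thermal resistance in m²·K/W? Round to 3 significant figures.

R_SI = 23.9/5.678 = 4.209

4.21 m²·K/W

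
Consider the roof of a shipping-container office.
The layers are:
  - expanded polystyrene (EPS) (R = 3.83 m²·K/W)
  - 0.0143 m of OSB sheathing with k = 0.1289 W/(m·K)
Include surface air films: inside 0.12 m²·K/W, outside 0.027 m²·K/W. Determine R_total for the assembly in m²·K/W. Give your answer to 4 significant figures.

4.088 m²·K/W

0.0143/0.1289 = 0.11094
R_total = 0.12 + 3.83 + 0.11094 + 0.027 = 4.0879 m²·K/W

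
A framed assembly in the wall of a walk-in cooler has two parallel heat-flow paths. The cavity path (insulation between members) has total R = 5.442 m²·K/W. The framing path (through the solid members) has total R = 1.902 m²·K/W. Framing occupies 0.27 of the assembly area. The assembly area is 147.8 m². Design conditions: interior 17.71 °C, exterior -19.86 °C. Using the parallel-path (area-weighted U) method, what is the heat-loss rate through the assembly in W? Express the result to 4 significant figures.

1533 W

U_eff = 0.73/5.442 + 0.27/1.902 = 0.13414 + 0.14196 = 0.2761
R_eff = 1/U_eff = 3.6219 m²·K/W
Q = 147.8 × (17.71 − (-19.86)) / 3.6219 = 1533.1 W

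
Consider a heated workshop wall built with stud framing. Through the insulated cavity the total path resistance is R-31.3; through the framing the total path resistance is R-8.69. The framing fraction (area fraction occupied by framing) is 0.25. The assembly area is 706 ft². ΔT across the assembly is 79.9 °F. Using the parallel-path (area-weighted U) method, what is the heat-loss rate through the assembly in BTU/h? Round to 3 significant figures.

2970 BTU/h

U_eff = 0.75/31.3 + 0.25/8.69 = 0.02396 + 0.02877 = 0.05273
R_eff = 1/U_eff = 18.96 ft²·°F·h/BTU
Q = 706 × 79.9 / 18.96 = 2974 BTU/h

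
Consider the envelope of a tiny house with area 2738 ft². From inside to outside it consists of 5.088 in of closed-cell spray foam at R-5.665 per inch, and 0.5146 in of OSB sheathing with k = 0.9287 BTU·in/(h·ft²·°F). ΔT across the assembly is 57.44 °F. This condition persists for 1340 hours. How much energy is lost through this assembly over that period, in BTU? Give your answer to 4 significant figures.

5.088 × 5.665 = 28.824
0.5146/0.9287 = 0.55411
R_total = 28.824 + 0.55411 = 29.378 ft²·°F·h/BTU
Q = 2738 × 57.44 / 29.378 = 5353.4 BTU/h
E = 5353.4 × 1340 = 7173600 BTU

7174000 BTU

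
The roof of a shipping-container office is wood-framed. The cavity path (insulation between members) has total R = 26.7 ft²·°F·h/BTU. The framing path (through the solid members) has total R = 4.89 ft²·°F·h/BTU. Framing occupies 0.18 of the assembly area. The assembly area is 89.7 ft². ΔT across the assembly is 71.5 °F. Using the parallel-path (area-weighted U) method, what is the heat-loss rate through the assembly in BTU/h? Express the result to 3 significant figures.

433 BTU/h

U_eff = 0.82/26.7 + 0.18/4.89 = 0.03071 + 0.03681 = 0.06752
R_eff = 1/U_eff = 14.81 ft²·°F·h/BTU
Q = 89.7 × 71.5 / 14.81 = 433.1 BTU/h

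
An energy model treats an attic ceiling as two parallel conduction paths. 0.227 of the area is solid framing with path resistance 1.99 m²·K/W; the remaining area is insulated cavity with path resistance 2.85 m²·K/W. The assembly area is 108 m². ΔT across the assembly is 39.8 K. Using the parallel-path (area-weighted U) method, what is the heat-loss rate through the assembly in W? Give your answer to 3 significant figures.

1660 W

U_eff = 0.773/2.85 + 0.227/1.99 = 0.2712 + 0.1141 = 0.3853
R_eff = 1/U_eff = 2.595 m²·K/W
Q = 108 × 39.8 / 2.595 = 1656 W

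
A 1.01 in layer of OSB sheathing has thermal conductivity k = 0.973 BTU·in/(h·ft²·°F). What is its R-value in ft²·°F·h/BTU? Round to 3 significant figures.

1.04 ft²·°F·h/BTU

R = L/k = 1.01/0.973 = 1.038 ft²·°F·h/BTU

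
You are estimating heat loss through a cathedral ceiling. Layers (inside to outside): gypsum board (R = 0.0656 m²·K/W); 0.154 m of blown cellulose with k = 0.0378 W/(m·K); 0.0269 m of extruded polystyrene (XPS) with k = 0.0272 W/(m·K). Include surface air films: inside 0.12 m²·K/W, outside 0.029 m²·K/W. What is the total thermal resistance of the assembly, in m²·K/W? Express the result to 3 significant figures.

5.28 m²·K/W

0.154/0.0378 = 4.074
0.0269/0.0272 = 0.989
R_total = 0.12 + 0.0656 + 4.074 + 0.989 + 0.029 = 5.278 m²·K/W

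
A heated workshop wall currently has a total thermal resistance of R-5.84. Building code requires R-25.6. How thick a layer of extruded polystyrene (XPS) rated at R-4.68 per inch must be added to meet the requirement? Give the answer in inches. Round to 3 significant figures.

ΔR = 25.6 − 5.84 = 19.76 ft²·°F·h/BTU
L = ΔR / (R/in) = 19.76/4.68 = 4.222 in

4.22 in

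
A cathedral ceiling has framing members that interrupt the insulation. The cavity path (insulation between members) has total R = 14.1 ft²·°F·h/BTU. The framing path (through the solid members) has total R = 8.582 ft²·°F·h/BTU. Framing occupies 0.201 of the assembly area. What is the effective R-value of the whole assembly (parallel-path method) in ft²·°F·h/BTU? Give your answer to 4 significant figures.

U_eff = 0.799/14.1 + 0.201/8.582 = 0.056667 + 0.023421 = 0.080088
R_eff = 1/U_eff = 12.486 ft²·°F·h/BTU

12.49 ft²·°F·h/BTU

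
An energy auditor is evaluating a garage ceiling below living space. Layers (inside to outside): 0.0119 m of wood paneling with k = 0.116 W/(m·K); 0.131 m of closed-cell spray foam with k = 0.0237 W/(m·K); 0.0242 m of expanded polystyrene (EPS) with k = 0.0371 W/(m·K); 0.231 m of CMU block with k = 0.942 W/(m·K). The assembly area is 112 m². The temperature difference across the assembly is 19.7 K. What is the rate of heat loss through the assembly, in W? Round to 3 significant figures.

0.0119/0.116 = 0.1026
0.131/0.0237 = 5.527
0.0242/0.0371 = 0.6523
0.231/0.942 = 0.2452
R_total = 0.1026 + 5.527 + 0.6523 + 0.2452 = 6.528 m²·K/W
Q = A·ΔT/R = 112 × 19.7 / 6.528 = 338 W

338 W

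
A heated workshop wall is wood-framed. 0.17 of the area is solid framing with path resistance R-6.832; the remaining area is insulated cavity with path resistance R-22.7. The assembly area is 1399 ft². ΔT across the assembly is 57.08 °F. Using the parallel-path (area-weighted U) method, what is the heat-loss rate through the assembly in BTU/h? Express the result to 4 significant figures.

4907 BTU/h

U_eff = 0.83/22.7 + 0.17/6.832 = 0.036564 + 0.024883 = 0.061447
R_eff = 1/U_eff = 16.274 ft²·°F·h/BTU
Q = 1399 × 57.08 / 16.274 = 4906.8 BTU/h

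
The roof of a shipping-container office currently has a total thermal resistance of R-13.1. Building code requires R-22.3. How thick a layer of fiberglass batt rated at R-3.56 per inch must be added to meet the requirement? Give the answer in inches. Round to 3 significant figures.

2.58 in

ΔR = 22.3 − 13.1 = 9.2 ft²·°F·h/BTU
L = ΔR / (R/in) = 9.2/3.56 = 2.584 in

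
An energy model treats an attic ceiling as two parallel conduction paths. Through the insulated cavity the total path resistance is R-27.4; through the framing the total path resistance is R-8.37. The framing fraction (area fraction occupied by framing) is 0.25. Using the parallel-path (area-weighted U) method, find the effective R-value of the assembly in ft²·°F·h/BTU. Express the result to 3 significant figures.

U_eff = 0.75/27.4 + 0.25/8.37 = 0.02737 + 0.02987 = 0.05724
R_eff = 1/U_eff = 17.47 ft²·°F·h/BTU

17.5 ft²·°F·h/BTU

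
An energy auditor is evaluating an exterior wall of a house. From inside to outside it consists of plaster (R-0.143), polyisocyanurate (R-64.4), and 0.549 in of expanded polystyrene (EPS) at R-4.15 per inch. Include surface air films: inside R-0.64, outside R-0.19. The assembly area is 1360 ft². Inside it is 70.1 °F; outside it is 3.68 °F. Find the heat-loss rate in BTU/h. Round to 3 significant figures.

0.549 × 4.15 = 2.278
R_total = 0.64 + 0.143 + 64.4 + 2.278 + 0.19 = 67.65 ft²·°F·h/BTU
Q = A·ΔT/R = 1360 × (70.1 − 3.68) / 67.65 = 1335 BTU/h

1340 BTU/h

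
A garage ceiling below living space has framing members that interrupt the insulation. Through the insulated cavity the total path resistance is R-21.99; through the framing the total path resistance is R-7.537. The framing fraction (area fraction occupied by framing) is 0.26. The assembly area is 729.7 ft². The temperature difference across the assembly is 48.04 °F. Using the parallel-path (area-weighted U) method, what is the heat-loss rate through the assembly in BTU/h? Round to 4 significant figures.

2389 BTU/h

U_eff = 0.74/21.99 + 0.26/7.537 = 0.033652 + 0.034496 = 0.068148
R_eff = 1/U_eff = 14.674 ft²·°F·h/BTU
Q = 729.7 × 48.04 / 14.674 = 2388.9 BTU/h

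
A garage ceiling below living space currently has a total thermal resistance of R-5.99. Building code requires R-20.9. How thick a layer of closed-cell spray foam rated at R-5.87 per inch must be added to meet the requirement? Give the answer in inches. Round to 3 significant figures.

2.54 in

ΔR = 20.9 − 5.99 = 14.91 ft²·°F·h/BTU
L = ΔR / (R/in) = 14.91/5.87 = 2.54 in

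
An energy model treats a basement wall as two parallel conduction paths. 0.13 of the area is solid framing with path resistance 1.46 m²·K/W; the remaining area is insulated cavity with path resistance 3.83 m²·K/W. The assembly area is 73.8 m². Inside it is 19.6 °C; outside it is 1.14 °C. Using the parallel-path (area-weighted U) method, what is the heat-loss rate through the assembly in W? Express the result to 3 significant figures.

431 W

U_eff = 0.87/3.83 + 0.13/1.46 = 0.2272 + 0.08904 = 0.3162
R_eff = 1/U_eff = 3.163 m²·K/W
Q = 73.8 × (19.6 − 1.14) / 3.163 = 430.8 W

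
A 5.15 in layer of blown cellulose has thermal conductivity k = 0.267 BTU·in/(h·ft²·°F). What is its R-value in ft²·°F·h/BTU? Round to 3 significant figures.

R = L/k = 5.15/0.267 = 19.29 ft²·°F·h/BTU

19.3 ft²·°F·h/BTU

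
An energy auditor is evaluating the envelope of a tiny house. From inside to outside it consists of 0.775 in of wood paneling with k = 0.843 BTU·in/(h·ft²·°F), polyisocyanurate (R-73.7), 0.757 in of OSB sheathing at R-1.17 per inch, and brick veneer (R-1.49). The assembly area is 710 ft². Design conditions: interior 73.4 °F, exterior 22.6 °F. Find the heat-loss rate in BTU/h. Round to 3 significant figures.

468 BTU/h

0.775/0.843 = 0.9193
0.757 × 1.17 = 0.8857
R_total = 0.9193 + 73.7 + 0.8857 + 1.49 = 77 ft²·°F·h/BTU
Q = A·ΔT/R = 710 × (73.4 − 22.6) / 77 = 468.4 BTU/h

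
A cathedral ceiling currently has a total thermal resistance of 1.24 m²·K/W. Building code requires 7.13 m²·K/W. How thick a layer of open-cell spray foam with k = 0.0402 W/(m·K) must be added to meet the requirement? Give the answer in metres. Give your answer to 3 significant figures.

0.237 m

ΔR = 7.13 − 1.24 = 5.89 m²·K/W
L = ΔR × k = 5.89 × 0.0402 = 0.2368 m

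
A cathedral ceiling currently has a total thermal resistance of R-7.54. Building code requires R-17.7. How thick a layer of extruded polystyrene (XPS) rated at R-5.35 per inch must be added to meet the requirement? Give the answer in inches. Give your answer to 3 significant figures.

1.90 in

ΔR = 17.7 − 7.54 = 10.16 ft²·°F·h/BTU
L = ΔR / (R/in) = 10.16/5.35 = 1.899 in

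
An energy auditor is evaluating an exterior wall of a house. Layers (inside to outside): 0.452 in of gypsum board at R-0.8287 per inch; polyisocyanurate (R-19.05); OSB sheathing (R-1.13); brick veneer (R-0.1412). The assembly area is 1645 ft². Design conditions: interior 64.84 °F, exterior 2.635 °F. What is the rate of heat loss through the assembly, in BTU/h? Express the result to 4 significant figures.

4944 BTU/h

0.452 × 0.8287 = 0.37457
R_total = 0.37457 + 19.05 + 1.13 + 0.1412 = 20.696 ft²·°F·h/BTU
Q = A·ΔT/R = 1645 × (64.84 − 2.635) / 20.696 = 4944.4 BTU/h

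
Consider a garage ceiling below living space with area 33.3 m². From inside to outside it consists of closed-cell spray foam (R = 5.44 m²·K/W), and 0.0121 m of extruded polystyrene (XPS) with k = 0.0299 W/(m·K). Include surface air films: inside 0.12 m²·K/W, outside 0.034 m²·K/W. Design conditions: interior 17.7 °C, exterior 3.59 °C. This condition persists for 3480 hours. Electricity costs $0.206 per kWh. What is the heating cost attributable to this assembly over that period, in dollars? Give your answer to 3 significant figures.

0.0121/0.0299 = 0.4047
R_total = 0.12 + 5.44 + 0.4047 + 0.034 = 5.999 m²·K/W
Q = 33.3 × (17.7 − 3.59) / 5.999 = 78.33 W
E = 78.33 W × 3480 h / 1000 = 272.6 kWh
Cost = 272.6 × 0.206 = $56.15

56.2 dollars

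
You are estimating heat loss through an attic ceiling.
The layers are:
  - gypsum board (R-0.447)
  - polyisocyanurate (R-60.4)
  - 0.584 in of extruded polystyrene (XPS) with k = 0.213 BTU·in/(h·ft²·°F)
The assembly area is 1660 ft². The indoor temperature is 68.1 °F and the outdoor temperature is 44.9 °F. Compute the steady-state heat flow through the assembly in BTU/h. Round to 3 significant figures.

0.584/0.213 = 2.742
R_total = 0.447 + 60.4 + 2.742 = 63.59 ft²·°F·h/BTU
Q = A·ΔT/R = 1660 × (68.1 − 44.9) / 63.59 = 605.6 BTU/h

606 BTU/h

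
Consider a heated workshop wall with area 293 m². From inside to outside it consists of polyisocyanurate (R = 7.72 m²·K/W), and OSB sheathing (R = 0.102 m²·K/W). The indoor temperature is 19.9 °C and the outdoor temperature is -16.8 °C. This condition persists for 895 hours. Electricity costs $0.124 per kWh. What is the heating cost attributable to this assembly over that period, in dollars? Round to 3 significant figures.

R_total = 7.72 + 0.102 = 7.822 m²·K/W
Q = 293 × (19.9 − (-16.8)) / 7.822 = 1375 W
E = 1375 W × 895 h / 1000 = 1230 kWh
Cost = 1230 × 0.124 = $152.6

153 dollars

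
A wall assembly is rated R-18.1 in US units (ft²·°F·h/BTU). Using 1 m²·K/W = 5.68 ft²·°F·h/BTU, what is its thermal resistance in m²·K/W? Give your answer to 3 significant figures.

R_SI = 18.1/5.68 = 3.187

3.19 m²·K/W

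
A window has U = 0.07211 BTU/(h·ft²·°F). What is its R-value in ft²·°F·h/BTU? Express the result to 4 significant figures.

13.87 ft²·°F·h/BTU

R = 1/U = 1/0.07211 = 13.868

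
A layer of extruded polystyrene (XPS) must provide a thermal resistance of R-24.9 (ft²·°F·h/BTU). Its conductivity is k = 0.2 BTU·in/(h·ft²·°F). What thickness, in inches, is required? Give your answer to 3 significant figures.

L = R × k = 24.9 × 0.2 = 4.98 in

4.98 in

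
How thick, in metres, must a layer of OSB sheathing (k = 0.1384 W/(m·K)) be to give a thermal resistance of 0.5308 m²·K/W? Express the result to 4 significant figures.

L = R·k = 0.5308 × 0.1384 = 0.073463 m

0.07346 m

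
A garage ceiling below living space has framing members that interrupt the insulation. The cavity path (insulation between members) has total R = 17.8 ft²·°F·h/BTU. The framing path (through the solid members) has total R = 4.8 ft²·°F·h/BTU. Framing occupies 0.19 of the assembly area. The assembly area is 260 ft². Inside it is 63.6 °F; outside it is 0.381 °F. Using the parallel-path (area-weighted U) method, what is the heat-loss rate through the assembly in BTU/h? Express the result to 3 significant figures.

U_eff = 0.81/17.8 + 0.19/4.8 = 0.04551 + 0.03958 = 0.08509
R_eff = 1/U_eff = 11.75 ft²·°F·h/BTU
Q = 260 × (63.6 − 0.381) / 11.75 = 1399 BTU/h

1400 BTU/h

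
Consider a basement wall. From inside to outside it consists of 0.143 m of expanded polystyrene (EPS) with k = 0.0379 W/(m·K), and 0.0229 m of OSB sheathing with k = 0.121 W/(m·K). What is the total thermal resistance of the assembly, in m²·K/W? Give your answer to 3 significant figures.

0.143/0.0379 = 3.773
0.0229/0.121 = 0.1893
R_total = 3.773 + 0.1893 = 3.962 m²·K/W

3.96 m²·K/W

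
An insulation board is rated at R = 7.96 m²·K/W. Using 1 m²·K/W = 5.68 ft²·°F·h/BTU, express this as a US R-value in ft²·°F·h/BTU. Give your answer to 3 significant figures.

45.2 ft²·°F·h/BTU

R_US = 7.96 × 5.68 = 45.21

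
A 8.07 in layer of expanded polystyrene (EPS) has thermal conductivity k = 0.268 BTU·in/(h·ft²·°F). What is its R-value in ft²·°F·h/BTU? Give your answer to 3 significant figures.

30.1 ft²·°F·h/BTU

R = L/k = 8.07/0.268 = 30.11 ft²·°F·h/BTU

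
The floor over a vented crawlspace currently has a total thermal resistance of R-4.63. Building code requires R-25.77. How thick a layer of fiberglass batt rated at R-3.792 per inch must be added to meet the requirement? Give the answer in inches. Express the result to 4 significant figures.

ΔR = 25.77 − 4.63 = 21.14 ft²·°F·h/BTU
L = ΔR / (R/in) = 21.14/3.792 = 5.5749 in

5.575 in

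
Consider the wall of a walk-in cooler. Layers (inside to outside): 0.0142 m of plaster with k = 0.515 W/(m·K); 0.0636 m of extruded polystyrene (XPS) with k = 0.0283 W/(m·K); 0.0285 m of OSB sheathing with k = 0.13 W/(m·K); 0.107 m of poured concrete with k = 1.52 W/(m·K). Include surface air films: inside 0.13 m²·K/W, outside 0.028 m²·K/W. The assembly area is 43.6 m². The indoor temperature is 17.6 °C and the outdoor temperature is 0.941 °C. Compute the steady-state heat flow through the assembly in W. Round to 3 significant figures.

0.0142/0.515 = 0.02757
0.0636/0.0283 = 2.247
0.0285/0.13 = 0.2192
0.107/1.52 = 0.07039
R_total = 0.13 + 0.02757 + 2.247 + 0.2192 + 0.07039 + 0.028 = 2.723 m²·K/W
Q = A·ΔT/R = 43.6 × (17.6 − 0.941) / 2.723 = 266.8 W

267 W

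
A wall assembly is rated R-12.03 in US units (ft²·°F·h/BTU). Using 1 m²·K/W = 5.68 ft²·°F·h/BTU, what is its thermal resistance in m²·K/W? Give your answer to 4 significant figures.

2.118 m²·K/W

R_SI = 12.03/5.68 = 2.118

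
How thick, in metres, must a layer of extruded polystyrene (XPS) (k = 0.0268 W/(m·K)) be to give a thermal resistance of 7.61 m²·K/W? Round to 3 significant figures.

0.204 m

L = R·k = 7.61 × 0.0268 = 0.2039 m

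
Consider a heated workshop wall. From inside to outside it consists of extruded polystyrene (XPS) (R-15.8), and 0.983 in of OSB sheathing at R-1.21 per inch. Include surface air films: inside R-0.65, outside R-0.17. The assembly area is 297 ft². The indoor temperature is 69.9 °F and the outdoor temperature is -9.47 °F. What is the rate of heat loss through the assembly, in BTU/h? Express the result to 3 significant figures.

0.983 × 1.21 = 1.189
R_total = 0.65 + 15.8 + 1.189 + 0.17 = 17.81 ft²·°F·h/BTU
Q = A·ΔT/R = 297 × (69.9 − (-9.47)) / 17.81 = 1324 BTU/h

1320 BTU/h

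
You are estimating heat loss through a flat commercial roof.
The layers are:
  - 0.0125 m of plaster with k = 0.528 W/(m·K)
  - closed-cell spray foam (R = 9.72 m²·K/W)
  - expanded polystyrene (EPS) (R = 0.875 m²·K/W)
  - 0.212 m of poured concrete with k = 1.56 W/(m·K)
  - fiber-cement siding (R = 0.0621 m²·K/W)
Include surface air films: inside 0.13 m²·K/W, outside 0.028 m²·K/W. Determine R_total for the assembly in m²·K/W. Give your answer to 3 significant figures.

11.0 m²·K/W

0.0125/0.528 = 0.02367
0.212/1.56 = 0.1359
R_total = 0.13 + 0.02367 + 9.72 + 0.875 + 0.1359 + 0.0621 + 0.028 = 10.97 m²·K/W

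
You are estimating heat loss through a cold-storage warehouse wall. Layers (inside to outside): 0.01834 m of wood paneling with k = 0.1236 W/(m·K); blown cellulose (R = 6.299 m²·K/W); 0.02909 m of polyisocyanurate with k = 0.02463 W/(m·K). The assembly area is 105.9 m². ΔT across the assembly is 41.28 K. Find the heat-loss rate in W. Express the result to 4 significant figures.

0.01834/0.1236 = 0.14838
0.02909/0.02463 = 1.1811
R_total = 0.14838 + 6.299 + 1.1811 = 7.6285 m²·K/W
Q = A·ΔT/R = 105.9 × 41.28 / 7.6285 = 573.06 W

573.1 W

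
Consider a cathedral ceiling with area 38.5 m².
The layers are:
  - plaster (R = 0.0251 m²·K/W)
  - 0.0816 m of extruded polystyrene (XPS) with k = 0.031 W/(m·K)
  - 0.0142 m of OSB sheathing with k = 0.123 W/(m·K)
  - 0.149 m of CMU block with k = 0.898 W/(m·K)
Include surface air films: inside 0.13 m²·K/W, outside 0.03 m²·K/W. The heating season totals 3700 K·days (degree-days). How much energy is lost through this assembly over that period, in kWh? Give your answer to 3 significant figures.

0.0816/0.031 = 2.632
0.0142/0.123 = 0.1154
0.149/0.898 = 0.1659
R_total = 0.13 + 0.0251 + 2.632 + 0.1154 + 0.1659 + 0.03 = 3.099 m²·K/W
E = A × HDD × 24 / R / 1000 = 38.5 × 3700 × 24 / 3.099 / 1000 = 1103 kWh

1100 kWh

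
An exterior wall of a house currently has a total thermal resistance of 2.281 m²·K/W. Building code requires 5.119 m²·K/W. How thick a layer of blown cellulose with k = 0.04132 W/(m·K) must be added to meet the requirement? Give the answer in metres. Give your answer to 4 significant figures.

ΔR = 5.119 − 2.281 = 2.838 m²·K/W
L = ΔR × k = 2.838 × 0.04132 = 0.11727 m

0.1173 m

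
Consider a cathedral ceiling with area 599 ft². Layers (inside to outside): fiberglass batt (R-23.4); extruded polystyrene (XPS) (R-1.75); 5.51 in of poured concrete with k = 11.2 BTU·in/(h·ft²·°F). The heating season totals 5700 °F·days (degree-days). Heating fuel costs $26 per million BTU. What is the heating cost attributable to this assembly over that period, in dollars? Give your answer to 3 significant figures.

5.51/11.2 = 0.492
R_total = 23.4 + 1.75 + 0.492 = 25.64 ft²·°F·h/BTU
E = A × HDD × 24 / R = 599 × 5700 × 24 / 25.64 = 3196000 BTU
Cost = 3196000/10⁶ × 26 = $83.09

83.1 dollars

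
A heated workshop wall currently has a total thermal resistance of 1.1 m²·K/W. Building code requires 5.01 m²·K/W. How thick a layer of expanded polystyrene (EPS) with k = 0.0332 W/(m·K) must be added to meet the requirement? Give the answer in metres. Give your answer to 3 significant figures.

ΔR = 5.01 − 1.1 = 3.91 m²·K/W
L = ΔR × k = 3.91 × 0.0332 = 0.1298 m

0.130 m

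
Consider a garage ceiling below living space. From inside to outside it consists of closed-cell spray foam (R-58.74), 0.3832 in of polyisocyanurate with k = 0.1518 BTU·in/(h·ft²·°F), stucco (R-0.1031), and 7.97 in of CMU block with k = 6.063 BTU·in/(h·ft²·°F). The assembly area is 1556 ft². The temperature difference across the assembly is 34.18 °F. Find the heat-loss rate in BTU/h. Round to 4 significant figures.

0.3832/0.1518 = 2.5244
7.97/6.063 = 1.3145
R_total = 58.74 + 2.5244 + 0.1031 + 1.3145 = 62.682 ft²·°F·h/BTU
Q = A·ΔT/R = 1556 × 34.18 / 62.682 = 848.47 BTU/h

848.5 BTU/h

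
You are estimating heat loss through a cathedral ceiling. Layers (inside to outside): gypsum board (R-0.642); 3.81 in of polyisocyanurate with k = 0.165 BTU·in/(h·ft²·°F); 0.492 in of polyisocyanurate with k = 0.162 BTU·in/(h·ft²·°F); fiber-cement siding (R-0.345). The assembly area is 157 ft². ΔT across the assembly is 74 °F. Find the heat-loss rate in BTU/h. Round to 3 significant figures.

428 BTU/h

3.81/0.165 = 23.09
0.492/0.162 = 3.037
R_total = 0.642 + 23.09 + 3.037 + 0.345 = 27.11 ft²·°F·h/BTU
Q = A·ΔT/R = 157 × 74 / 27.11 = 428.5 BTU/h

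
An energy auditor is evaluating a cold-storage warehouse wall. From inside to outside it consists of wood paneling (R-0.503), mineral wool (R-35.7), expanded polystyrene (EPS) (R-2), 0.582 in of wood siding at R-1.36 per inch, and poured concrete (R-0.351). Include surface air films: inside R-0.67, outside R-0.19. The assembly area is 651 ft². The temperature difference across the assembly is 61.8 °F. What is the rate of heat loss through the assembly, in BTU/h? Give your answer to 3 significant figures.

1000 BTU/h

0.582 × 1.36 = 0.7915
R_total = 0.67 + 0.503 + 35.7 + 2 + 0.7915 + 0.351 + 0.19 = 40.21 ft²·°F·h/BTU
Q = A·ΔT/R = 651 × 61.8 / 40.21 = 1001 BTU/h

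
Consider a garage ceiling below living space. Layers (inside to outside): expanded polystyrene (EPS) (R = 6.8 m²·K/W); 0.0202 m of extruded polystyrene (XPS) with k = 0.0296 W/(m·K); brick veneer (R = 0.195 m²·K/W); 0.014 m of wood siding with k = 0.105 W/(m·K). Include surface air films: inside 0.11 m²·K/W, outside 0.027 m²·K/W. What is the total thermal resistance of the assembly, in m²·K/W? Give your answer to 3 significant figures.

0.0202/0.0296 = 0.6824
0.014/0.105 = 0.1333
R_total = 0.11 + 6.8 + 0.6824 + 0.195 + 0.1333 + 0.027 = 7.948 m²·K/W

7.95 m²·K/W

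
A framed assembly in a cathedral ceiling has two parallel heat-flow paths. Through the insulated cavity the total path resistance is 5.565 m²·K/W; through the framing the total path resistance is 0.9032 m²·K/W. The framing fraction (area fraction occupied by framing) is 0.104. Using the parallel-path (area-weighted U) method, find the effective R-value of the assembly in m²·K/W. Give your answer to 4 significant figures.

U_eff = 0.896/5.565 + 0.104/0.9032 = 0.16101 + 0.11515 = 0.27615
R_eff = 1/U_eff = 3.6212 m²·K/W

3.621 m²·K/W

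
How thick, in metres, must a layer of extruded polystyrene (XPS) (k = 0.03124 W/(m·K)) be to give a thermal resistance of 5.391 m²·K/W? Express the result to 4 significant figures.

0.1684 m

L = R·k = 5.391 × 0.03124 = 0.16841 m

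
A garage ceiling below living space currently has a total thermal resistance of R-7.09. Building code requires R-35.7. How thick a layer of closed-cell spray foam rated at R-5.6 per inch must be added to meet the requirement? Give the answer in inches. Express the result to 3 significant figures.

5.11 in

ΔR = 35.7 − 7.09 = 28.61 ft²·°F·h/BTU
L = ΔR / (R/in) = 28.61/5.6 = 5.109 in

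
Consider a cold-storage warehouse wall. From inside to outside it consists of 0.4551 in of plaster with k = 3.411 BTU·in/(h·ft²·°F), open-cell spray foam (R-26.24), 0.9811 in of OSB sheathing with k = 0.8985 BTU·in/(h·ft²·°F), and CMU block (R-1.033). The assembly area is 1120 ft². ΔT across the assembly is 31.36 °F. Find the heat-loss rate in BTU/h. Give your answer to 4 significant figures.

1232 BTU/h

0.4551/3.411 = 0.13342
0.9811/0.8985 = 1.0919
R_total = 0.13342 + 26.24 + 1.0919 + 1.033 = 28.498 ft²·°F·h/BTU
Q = A·ΔT/R = 1120 × 31.36 / 28.498 = 1232.5 BTU/h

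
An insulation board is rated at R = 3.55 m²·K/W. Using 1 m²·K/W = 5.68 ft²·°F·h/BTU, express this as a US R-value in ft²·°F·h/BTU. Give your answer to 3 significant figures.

20.2 ft²·°F·h/BTU

R_US = 3.55 × 5.68 = 20.16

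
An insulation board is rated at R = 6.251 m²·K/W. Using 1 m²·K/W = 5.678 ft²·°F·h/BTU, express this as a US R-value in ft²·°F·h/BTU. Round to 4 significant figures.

35.49 ft²·°F·h/BTU

R_US = 6.251 × 5.678 = 35.493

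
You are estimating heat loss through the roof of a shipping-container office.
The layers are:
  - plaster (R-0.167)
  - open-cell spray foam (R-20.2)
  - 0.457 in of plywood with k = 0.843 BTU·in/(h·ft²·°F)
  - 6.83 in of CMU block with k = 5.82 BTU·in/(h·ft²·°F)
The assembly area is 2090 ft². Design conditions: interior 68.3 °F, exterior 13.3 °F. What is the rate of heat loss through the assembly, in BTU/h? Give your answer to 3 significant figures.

0.457/0.843 = 0.5421
6.83/5.82 = 1.174
R_total = 0.167 + 20.2 + 0.5421 + 1.174 = 22.08 ft²·°F·h/BTU
Q = A·ΔT/R = 2090 × (68.3 − 13.3) / 22.08 = 5205 BTU/h

5210 BTU/h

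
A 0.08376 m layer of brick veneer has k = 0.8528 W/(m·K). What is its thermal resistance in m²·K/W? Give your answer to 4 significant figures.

R = L/k = 0.08376/0.8528 = 0.098218 m²·K/W

0.09822 m²·K/W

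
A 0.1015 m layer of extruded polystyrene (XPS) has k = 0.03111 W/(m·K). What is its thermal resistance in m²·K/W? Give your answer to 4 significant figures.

R = L/k = 0.1015/0.03111 = 3.2626 m²·K/W

3.263 m²·K/W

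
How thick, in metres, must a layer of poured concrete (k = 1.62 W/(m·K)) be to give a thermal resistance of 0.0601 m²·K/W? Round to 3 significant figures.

0.0974 m

L = R·k = 0.0601 × 1.62 = 0.09736 m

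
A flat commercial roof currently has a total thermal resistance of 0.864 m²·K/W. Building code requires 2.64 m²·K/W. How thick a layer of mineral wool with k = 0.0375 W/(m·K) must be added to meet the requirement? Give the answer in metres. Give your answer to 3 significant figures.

ΔR = 2.64 − 0.864 = 1.776 m²·K/W
L = ΔR × k = 1.776 × 0.0375 = 0.0666 m

0.0666 m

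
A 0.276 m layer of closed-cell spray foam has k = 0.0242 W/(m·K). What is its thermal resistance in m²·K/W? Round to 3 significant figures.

11.4 m²·K/W

R = L/k = 0.276/0.0242 = 11.4 m²·K/W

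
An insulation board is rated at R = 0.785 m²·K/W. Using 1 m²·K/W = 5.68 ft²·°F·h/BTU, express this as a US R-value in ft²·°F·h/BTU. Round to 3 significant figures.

4.46 ft²·°F·h/BTU

R_US = 0.785 × 5.68 = 4.459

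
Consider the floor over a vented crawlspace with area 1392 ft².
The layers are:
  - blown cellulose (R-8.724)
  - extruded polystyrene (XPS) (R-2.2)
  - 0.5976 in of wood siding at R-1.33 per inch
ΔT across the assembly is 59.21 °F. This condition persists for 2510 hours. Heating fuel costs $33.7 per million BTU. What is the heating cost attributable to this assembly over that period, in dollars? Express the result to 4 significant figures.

0.5976 × 1.33 = 0.79481
R_total = 8.724 + 2.2 + 0.79481 = 11.719 ft²·°F·h/BTU
Q = 1392 × 59.21 / 11.719 = 7033.2 BTU/h
E = 7033.2 × 2510 = 17653000 BTU
Cost = 17653000/10⁶ × 33.7 = $594.91

594.9 dollars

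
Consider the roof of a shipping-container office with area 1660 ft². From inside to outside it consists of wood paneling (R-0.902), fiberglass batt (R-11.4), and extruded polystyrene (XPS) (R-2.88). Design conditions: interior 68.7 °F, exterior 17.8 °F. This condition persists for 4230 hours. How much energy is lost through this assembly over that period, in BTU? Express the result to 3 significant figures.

23500000 BTU

R_total = 0.902 + 11.4 + 2.88 = 15.18 ft²·°F·h/BTU
Q = 1660 × (68.7 − 17.8) / 15.18 = 5565 BTU/h
E = 5565 × 4230 = 23540000 BTU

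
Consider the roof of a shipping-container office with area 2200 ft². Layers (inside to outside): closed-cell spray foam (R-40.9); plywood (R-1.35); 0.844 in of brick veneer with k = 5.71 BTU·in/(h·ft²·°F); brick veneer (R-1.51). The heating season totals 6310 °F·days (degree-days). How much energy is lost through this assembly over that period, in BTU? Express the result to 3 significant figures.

0.844/5.71 = 0.1478
R_total = 40.9 + 1.35 + 0.1478 + 1.51 = 43.91 ft²·°F·h/BTU
E = A × HDD × 24 / R = 2200 × 6310 × 24 / 43.91 = 7588000 BTU

7590000 BTU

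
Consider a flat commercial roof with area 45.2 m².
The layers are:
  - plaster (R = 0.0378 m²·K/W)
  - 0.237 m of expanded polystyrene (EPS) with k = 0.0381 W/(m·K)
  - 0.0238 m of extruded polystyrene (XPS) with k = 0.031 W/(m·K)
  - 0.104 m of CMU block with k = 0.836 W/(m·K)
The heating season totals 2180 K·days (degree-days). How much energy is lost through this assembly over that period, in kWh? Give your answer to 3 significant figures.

0.237/0.0381 = 6.22
0.0238/0.031 = 0.7677
0.104/0.836 = 0.1244
R_total = 0.0378 + 6.22 + 0.7677 + 0.1244 = 7.15 m²·K/W
E = A × HDD × 24 / R / 1000 = 45.2 × 2180 × 24 / 7.15 / 1000 = 330.7 kWh

331 kWh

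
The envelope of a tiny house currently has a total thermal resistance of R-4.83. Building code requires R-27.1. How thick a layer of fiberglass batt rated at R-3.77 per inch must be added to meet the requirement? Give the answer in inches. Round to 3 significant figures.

5.91 in

ΔR = 27.1 − 4.83 = 22.27 ft²·°F·h/BTU
L = ΔR / (R/in) = 22.27/3.77 = 5.907 in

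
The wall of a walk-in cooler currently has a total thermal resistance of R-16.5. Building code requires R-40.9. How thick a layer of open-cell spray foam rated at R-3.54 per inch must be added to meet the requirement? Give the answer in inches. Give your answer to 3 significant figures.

ΔR = 40.9 − 16.5 = 24.4 ft²·°F·h/BTU
L = ΔR / (R/in) = 24.4/3.54 = 6.893 in

6.89 in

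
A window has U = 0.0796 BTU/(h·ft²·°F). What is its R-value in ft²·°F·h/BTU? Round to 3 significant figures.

R = 1/U = 1/0.0796 = 12.56

12.6 ft²·°F·h/BTU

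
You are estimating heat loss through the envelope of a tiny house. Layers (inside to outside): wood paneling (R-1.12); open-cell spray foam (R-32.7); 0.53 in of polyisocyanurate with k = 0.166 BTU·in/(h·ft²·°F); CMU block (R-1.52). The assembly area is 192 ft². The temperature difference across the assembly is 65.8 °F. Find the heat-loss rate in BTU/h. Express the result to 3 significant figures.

0.53/0.166 = 3.193
R_total = 1.12 + 32.7 + 3.193 + 1.52 = 38.53 ft²·°F·h/BTU
Q = A·ΔT/R = 192 × 65.8 / 38.53 = 327.9 BTU/h

328 BTU/h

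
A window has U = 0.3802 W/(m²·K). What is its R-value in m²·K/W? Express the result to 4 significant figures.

2.630 m²·K/W

R = 1/U = 1/0.3802 = 2.6302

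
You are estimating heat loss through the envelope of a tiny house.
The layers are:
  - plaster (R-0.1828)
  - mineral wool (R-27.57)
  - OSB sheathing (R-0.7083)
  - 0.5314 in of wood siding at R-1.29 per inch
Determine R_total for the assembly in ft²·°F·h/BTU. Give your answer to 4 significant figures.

29.15 ft²·°F·h/BTU

0.5314 × 1.29 = 0.68551
R_total = 0.1828 + 27.57 + 0.7083 + 0.68551 = 29.147 ft²·°F·h/BTU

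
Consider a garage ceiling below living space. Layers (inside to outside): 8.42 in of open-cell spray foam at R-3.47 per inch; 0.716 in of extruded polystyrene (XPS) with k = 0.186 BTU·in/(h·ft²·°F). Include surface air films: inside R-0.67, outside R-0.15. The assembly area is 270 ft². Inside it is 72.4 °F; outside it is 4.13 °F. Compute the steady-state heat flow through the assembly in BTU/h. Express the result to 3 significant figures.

8.42 × 3.47 = 29.22
0.716/0.186 = 3.849
R_total = 0.67 + 29.22 + 3.849 + 0.15 = 33.89 ft²·°F·h/BTU
Q = A·ΔT/R = 270 × (72.4 − 4.13) / 33.89 = 544 BTU/h

544 BTU/h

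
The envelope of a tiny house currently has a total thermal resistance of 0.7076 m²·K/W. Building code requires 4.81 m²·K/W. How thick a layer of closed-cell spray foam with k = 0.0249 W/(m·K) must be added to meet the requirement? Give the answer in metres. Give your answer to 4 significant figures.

ΔR = 4.81 − 0.7076 = 4.1024 m²·K/W
L = ΔR × k = 4.1024 × 0.0249 = 0.10215 m

0.1021 m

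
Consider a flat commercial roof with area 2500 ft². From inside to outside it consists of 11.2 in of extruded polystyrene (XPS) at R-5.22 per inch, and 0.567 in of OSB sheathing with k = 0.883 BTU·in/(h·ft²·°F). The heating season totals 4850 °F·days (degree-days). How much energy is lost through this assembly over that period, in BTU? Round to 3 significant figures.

11.2 × 5.22 = 58.46
0.567/0.883 = 0.6421
R_total = 58.46 + 0.6421 = 59.11 ft²·°F·h/BTU
E = A × HDD × 24 / R = 2500 × 4850 × 24 / 59.11 = 4923000 BTU

4920000 BTU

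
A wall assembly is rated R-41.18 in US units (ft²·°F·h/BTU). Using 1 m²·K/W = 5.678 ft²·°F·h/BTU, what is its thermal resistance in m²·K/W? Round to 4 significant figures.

R_SI = 41.18/5.678 = 7.2526

7.253 m²·K/W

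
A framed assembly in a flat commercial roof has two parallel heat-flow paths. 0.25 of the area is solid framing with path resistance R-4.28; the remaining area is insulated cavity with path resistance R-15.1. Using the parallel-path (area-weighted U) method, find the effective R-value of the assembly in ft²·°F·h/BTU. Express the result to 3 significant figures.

9.25 ft²·°F·h/BTU

U_eff = 0.75/15.1 + 0.25/4.28 = 0.04967 + 0.05841 = 0.1081
R_eff = 1/U_eff = 9.252 ft²·°F·h/BTU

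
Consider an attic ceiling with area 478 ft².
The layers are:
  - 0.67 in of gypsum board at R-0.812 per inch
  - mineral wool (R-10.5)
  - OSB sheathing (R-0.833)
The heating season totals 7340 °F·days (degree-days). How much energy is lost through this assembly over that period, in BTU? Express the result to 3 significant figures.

7090000 BTU

0.67 × 0.812 = 0.544
R_total = 0.544 + 10.5 + 0.833 = 11.88 ft²·°F·h/BTU
E = A × HDD × 24 / R = 478 × 7340 × 24 / 11.88 = 7090000 BTU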